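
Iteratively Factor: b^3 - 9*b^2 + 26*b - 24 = (b - 2)*(b^2 - 7*b + 12) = (b - 3)*(b - 2)*(b - 4)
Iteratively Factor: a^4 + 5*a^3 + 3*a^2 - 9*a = (a + 3)*(a^3 + 2*a^2 - 3*a) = (a + 3)^2*(a^2 - a) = a*(a + 3)^2*(a - 1)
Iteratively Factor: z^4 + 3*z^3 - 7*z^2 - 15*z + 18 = (z + 3)*(z^3 - 7*z + 6) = (z - 2)*(z + 3)*(z^2 + 2*z - 3) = (z - 2)*(z + 3)^2*(z - 1)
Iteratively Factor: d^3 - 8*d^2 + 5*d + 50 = (d - 5)*(d^2 - 3*d - 10) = (d - 5)^2*(d + 2)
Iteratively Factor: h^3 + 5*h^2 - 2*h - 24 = (h + 4)*(h^2 + h - 6) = (h - 2)*(h + 4)*(h + 3)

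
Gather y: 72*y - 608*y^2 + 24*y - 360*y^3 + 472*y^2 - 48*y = -360*y^3 - 136*y^2 + 48*y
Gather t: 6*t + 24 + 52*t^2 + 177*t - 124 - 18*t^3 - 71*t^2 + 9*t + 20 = -18*t^3 - 19*t^2 + 192*t - 80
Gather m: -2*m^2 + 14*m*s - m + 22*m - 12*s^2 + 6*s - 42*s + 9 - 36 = -2*m^2 + m*(14*s + 21) - 12*s^2 - 36*s - 27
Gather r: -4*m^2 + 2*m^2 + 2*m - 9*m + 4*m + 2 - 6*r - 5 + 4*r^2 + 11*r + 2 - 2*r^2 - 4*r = -2*m^2 - 3*m + 2*r^2 + r - 1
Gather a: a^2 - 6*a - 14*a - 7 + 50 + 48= a^2 - 20*a + 91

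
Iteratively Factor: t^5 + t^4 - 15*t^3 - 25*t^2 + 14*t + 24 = (t + 2)*(t^4 - t^3 - 13*t^2 + t + 12) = (t - 1)*(t + 2)*(t^3 - 13*t - 12) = (t - 4)*(t - 1)*(t + 2)*(t^2 + 4*t + 3) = (t - 4)*(t - 1)*(t + 1)*(t + 2)*(t + 3)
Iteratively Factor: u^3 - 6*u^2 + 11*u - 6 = (u - 3)*(u^2 - 3*u + 2) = (u - 3)*(u - 2)*(u - 1)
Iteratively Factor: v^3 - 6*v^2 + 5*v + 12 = (v + 1)*(v^2 - 7*v + 12) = (v - 3)*(v + 1)*(v - 4)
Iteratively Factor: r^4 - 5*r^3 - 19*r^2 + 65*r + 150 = (r - 5)*(r^3 - 19*r - 30) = (r - 5)*(r + 2)*(r^2 - 2*r - 15) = (r - 5)*(r + 2)*(r + 3)*(r - 5)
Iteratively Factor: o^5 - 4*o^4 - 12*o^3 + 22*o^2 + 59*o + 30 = (o + 1)*(o^4 - 5*o^3 - 7*o^2 + 29*o + 30) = (o + 1)*(o + 2)*(o^3 - 7*o^2 + 7*o + 15) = (o - 3)*(o + 1)*(o + 2)*(o^2 - 4*o - 5) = (o - 3)*(o + 1)^2*(o + 2)*(o - 5)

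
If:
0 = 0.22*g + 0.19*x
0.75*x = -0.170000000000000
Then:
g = 0.20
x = -0.23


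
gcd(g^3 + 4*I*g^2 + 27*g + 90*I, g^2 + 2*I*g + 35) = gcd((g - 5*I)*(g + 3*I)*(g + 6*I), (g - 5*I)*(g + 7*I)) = g - 5*I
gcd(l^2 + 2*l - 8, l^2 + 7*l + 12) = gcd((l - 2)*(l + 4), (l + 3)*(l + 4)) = l + 4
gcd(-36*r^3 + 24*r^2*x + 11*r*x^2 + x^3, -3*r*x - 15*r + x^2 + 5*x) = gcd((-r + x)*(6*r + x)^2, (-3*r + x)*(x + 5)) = 1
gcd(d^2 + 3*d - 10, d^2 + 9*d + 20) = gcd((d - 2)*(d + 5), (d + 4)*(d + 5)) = d + 5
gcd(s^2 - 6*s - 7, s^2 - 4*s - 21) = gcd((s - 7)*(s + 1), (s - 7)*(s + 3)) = s - 7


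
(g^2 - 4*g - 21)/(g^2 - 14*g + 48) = (g^2 - 4*g - 21)/(g^2 - 14*g + 48)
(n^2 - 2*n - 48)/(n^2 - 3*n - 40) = (n + 6)/(n + 5)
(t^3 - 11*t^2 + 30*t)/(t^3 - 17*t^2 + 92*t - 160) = t*(t - 6)/(t^2 - 12*t + 32)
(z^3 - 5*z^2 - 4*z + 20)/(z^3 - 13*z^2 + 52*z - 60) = (z + 2)/(z - 6)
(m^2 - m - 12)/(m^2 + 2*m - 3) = (m - 4)/(m - 1)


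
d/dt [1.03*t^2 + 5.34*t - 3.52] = 2.06*t + 5.34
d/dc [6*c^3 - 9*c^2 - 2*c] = 18*c^2 - 18*c - 2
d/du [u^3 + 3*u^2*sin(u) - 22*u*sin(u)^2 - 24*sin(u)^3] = 3*u^2*cos(u) + 3*u^2 + 6*u*sin(u) - 22*u*sin(2*u) - 72*sin(u)^2*cos(u) - 22*sin(u)^2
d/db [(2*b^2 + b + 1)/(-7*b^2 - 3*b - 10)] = (b^2 - 26*b - 7)/(49*b^4 + 42*b^3 + 149*b^2 + 60*b + 100)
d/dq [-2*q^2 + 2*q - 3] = 2 - 4*q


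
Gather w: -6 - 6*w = -6*w - 6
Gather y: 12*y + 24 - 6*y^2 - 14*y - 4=-6*y^2 - 2*y + 20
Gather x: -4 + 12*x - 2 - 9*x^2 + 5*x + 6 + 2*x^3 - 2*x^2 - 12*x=2*x^3 - 11*x^2 + 5*x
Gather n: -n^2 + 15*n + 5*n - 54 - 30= -n^2 + 20*n - 84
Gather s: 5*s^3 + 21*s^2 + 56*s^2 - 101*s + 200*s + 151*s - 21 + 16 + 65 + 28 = 5*s^3 + 77*s^2 + 250*s + 88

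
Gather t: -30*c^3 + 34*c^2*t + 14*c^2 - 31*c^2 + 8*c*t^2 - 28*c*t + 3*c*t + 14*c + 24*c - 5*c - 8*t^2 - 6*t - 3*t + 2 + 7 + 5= -30*c^3 - 17*c^2 + 33*c + t^2*(8*c - 8) + t*(34*c^2 - 25*c - 9) + 14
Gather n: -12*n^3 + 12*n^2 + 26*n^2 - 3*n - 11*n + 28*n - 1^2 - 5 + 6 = -12*n^3 + 38*n^2 + 14*n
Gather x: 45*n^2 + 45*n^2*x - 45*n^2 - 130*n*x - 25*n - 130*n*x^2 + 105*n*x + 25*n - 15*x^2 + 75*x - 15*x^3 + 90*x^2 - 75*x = -15*x^3 + x^2*(75 - 130*n) + x*(45*n^2 - 25*n)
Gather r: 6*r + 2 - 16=6*r - 14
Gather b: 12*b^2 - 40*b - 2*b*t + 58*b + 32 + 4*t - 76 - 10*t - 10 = 12*b^2 + b*(18 - 2*t) - 6*t - 54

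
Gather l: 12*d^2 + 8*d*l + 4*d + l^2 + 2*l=12*d^2 + 4*d + l^2 + l*(8*d + 2)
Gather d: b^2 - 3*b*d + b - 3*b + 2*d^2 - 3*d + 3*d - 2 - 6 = b^2 - 3*b*d - 2*b + 2*d^2 - 8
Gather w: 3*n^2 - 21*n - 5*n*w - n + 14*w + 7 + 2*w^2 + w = 3*n^2 - 22*n + 2*w^2 + w*(15 - 5*n) + 7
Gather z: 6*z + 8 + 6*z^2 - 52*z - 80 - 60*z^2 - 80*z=-54*z^2 - 126*z - 72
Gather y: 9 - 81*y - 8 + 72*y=1 - 9*y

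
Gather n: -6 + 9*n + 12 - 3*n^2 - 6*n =-3*n^2 + 3*n + 6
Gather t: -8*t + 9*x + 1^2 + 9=-8*t + 9*x + 10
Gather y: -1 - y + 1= -y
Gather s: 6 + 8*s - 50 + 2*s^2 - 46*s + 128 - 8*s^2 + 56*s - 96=-6*s^2 + 18*s - 12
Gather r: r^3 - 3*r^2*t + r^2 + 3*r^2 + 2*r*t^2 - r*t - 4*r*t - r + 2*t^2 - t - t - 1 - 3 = r^3 + r^2*(4 - 3*t) + r*(2*t^2 - 5*t - 1) + 2*t^2 - 2*t - 4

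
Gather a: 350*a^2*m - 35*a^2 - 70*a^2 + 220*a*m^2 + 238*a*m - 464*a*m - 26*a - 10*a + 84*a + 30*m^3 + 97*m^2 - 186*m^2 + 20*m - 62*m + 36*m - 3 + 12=a^2*(350*m - 105) + a*(220*m^2 - 226*m + 48) + 30*m^3 - 89*m^2 - 6*m + 9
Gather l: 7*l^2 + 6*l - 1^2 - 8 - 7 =7*l^2 + 6*l - 16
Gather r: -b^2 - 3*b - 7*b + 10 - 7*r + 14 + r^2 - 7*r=-b^2 - 10*b + r^2 - 14*r + 24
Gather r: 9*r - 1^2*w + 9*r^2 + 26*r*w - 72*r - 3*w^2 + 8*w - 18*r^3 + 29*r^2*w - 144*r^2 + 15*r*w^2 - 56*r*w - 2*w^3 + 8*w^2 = -18*r^3 + r^2*(29*w - 135) + r*(15*w^2 - 30*w - 63) - 2*w^3 + 5*w^2 + 7*w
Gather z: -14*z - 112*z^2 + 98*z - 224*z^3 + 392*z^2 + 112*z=-224*z^3 + 280*z^2 + 196*z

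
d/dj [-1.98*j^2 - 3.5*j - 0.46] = -3.96*j - 3.5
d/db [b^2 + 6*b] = 2*b + 6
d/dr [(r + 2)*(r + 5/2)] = 2*r + 9/2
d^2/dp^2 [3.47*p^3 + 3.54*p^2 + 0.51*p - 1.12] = 20.82*p + 7.08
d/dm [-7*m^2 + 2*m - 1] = 2 - 14*m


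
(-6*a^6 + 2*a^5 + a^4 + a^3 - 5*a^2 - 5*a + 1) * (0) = 0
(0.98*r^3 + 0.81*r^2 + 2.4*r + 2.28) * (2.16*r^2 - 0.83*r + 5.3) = 2.1168*r^5 + 0.9362*r^4 + 9.7057*r^3 + 7.2258*r^2 + 10.8276*r + 12.084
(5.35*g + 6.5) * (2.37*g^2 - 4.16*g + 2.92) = 12.6795*g^3 - 6.851*g^2 - 11.418*g + 18.98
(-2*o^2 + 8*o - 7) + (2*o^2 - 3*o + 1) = 5*o - 6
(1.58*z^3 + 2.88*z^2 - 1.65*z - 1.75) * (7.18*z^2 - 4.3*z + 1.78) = 11.3444*z^5 + 13.8844*z^4 - 21.4186*z^3 - 0.343599999999999*z^2 + 4.588*z - 3.115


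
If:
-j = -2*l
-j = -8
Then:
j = 8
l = 4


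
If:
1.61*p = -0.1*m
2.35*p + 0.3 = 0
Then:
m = 2.06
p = -0.13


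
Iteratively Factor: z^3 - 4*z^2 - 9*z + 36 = (z + 3)*(z^2 - 7*z + 12) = (z - 3)*(z + 3)*(z - 4)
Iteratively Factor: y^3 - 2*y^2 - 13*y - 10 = (y + 1)*(y^2 - 3*y - 10) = (y - 5)*(y + 1)*(y + 2)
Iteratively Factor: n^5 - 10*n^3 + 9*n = (n)*(n^4 - 10*n^2 + 9) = n*(n + 3)*(n^3 - 3*n^2 - n + 3) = n*(n + 1)*(n + 3)*(n^2 - 4*n + 3) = n*(n - 1)*(n + 1)*(n + 3)*(n - 3)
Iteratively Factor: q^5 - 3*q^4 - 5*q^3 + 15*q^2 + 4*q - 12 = (q + 2)*(q^4 - 5*q^3 + 5*q^2 + 5*q - 6) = (q - 1)*(q + 2)*(q^3 - 4*q^2 + q + 6) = (q - 1)*(q + 1)*(q + 2)*(q^2 - 5*q + 6) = (q - 3)*(q - 1)*(q + 1)*(q + 2)*(q - 2)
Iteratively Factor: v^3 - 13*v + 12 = (v - 1)*(v^2 + v - 12) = (v - 1)*(v + 4)*(v - 3)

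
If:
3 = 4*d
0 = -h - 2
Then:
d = 3/4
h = -2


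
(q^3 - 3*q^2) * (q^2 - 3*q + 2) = q^5 - 6*q^4 + 11*q^3 - 6*q^2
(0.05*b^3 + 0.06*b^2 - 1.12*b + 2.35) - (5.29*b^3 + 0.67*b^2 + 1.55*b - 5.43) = -5.24*b^3 - 0.61*b^2 - 2.67*b + 7.78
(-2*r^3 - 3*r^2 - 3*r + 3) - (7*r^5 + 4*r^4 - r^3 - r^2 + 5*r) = -7*r^5 - 4*r^4 - r^3 - 2*r^2 - 8*r + 3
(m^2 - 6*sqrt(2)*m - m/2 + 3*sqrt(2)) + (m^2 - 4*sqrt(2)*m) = 2*m^2 - 10*sqrt(2)*m - m/2 + 3*sqrt(2)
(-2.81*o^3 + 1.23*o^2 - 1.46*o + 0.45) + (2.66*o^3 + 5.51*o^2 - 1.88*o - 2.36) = -0.15*o^3 + 6.74*o^2 - 3.34*o - 1.91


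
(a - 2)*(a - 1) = a^2 - 3*a + 2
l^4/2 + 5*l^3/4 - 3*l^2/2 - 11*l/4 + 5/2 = (l/2 + 1)*(l - 1)^2*(l + 5/2)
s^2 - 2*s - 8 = (s - 4)*(s + 2)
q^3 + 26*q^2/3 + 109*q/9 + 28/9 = (q + 1/3)*(q + 4/3)*(q + 7)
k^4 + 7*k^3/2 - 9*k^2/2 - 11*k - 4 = (k - 2)*(k + 1/2)*(k + 1)*(k + 4)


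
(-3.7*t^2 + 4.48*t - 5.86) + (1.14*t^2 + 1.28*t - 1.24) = -2.56*t^2 + 5.76*t - 7.1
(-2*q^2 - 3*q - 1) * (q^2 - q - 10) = -2*q^4 - q^3 + 22*q^2 + 31*q + 10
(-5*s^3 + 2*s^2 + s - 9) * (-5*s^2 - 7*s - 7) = 25*s^5 + 25*s^4 + 16*s^3 + 24*s^2 + 56*s + 63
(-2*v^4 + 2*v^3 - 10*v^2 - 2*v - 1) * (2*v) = -4*v^5 + 4*v^4 - 20*v^3 - 4*v^2 - 2*v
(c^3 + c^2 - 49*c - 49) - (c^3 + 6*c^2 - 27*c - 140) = -5*c^2 - 22*c + 91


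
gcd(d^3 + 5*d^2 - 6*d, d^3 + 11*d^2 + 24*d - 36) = d^2 + 5*d - 6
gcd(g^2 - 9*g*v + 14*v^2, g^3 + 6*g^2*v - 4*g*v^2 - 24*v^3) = -g + 2*v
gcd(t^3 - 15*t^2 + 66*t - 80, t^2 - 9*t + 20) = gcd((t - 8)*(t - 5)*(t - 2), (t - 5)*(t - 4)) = t - 5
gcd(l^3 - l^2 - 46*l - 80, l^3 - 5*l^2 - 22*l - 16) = l^2 - 6*l - 16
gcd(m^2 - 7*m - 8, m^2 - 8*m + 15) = 1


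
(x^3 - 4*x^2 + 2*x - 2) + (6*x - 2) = x^3 - 4*x^2 + 8*x - 4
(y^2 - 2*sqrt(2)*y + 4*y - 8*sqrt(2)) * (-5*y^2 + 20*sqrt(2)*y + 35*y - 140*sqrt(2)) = -5*y^4 + 15*y^3 + 30*sqrt(2)*y^3 - 90*sqrt(2)*y^2 + 60*y^2 - 840*sqrt(2)*y + 240*y + 2240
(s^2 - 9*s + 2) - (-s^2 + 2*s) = 2*s^2 - 11*s + 2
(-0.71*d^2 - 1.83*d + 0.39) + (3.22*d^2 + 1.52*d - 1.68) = 2.51*d^2 - 0.31*d - 1.29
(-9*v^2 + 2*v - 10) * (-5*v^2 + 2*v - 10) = 45*v^4 - 28*v^3 + 144*v^2 - 40*v + 100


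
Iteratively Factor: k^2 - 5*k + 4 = (k - 1)*(k - 4)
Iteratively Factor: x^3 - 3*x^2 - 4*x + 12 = (x + 2)*(x^2 - 5*x + 6) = (x - 2)*(x + 2)*(x - 3)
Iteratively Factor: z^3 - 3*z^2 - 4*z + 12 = (z - 3)*(z^2 - 4) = (z - 3)*(z + 2)*(z - 2)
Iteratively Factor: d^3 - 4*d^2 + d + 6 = (d + 1)*(d^2 - 5*d + 6) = (d - 2)*(d + 1)*(d - 3)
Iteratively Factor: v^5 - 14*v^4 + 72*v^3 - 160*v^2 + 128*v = (v - 4)*(v^4 - 10*v^3 + 32*v^2 - 32*v) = (v - 4)^2*(v^3 - 6*v^2 + 8*v) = (v - 4)^3*(v^2 - 2*v) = v*(v - 4)^3*(v - 2)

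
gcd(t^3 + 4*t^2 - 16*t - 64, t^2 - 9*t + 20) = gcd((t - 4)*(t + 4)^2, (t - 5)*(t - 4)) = t - 4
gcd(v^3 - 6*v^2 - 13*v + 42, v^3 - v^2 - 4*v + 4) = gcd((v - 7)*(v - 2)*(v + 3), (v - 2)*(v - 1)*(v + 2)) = v - 2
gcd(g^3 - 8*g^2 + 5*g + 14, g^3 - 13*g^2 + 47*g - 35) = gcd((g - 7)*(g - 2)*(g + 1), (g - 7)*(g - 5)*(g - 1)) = g - 7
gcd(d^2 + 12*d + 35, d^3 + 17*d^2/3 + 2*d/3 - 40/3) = d + 5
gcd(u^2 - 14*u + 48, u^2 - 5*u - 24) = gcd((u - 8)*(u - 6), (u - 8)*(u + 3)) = u - 8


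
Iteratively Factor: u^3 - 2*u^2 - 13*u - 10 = (u - 5)*(u^2 + 3*u + 2) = (u - 5)*(u + 1)*(u + 2)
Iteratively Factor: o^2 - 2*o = (o)*(o - 2)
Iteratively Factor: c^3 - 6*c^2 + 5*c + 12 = (c + 1)*(c^2 - 7*c + 12) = (c - 4)*(c + 1)*(c - 3)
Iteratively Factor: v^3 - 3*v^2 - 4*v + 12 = (v - 2)*(v^2 - v - 6) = (v - 2)*(v + 2)*(v - 3)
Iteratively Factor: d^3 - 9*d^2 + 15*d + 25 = (d - 5)*(d^2 - 4*d - 5) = (d - 5)^2*(d + 1)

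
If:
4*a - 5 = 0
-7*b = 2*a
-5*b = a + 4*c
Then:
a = 5/4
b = -5/14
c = 15/112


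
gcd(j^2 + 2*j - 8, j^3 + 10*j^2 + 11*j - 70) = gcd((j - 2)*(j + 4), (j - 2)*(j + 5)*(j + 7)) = j - 2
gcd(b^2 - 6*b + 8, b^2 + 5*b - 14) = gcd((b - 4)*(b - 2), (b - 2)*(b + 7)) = b - 2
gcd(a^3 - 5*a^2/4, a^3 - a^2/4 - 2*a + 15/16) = a - 5/4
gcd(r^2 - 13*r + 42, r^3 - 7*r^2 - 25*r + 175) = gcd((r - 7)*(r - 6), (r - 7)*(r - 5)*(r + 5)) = r - 7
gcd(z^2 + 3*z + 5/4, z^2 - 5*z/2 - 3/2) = z + 1/2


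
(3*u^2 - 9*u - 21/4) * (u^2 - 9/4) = 3*u^4 - 9*u^3 - 12*u^2 + 81*u/4 + 189/16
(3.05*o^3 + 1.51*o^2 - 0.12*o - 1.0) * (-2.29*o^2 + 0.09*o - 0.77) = -6.9845*o^5 - 3.1834*o^4 - 1.9378*o^3 + 1.1165*o^2 + 0.0024*o + 0.77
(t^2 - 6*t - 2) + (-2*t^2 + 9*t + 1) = -t^2 + 3*t - 1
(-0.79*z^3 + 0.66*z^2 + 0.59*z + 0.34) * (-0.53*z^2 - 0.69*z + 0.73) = 0.4187*z^5 + 0.1953*z^4 - 1.3448*z^3 - 0.1055*z^2 + 0.1961*z + 0.2482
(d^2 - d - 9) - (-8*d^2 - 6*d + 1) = 9*d^2 + 5*d - 10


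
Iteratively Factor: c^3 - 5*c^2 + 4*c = (c - 4)*(c^2 - c) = (c - 4)*(c - 1)*(c)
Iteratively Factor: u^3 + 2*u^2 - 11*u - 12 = (u + 1)*(u^2 + u - 12) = (u + 1)*(u + 4)*(u - 3)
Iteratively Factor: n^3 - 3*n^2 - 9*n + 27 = (n - 3)*(n^2 - 9) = (n - 3)^2*(n + 3)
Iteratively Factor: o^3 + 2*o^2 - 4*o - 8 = (o + 2)*(o^2 - 4) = (o + 2)^2*(o - 2)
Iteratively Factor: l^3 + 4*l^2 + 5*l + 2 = (l + 1)*(l^2 + 3*l + 2) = (l + 1)^2*(l + 2)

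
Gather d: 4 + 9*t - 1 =9*t + 3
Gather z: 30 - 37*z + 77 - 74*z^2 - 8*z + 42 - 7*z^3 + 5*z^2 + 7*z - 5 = -7*z^3 - 69*z^2 - 38*z + 144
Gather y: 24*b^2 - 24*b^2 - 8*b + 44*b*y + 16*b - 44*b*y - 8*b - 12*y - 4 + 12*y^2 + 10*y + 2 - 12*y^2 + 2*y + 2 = 0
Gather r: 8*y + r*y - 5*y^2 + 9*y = r*y - 5*y^2 + 17*y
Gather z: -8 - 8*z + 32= 24 - 8*z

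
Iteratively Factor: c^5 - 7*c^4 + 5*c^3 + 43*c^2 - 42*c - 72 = (c + 1)*(c^4 - 8*c^3 + 13*c^2 + 30*c - 72) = (c + 1)*(c + 2)*(c^3 - 10*c^2 + 33*c - 36) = (c - 3)*(c + 1)*(c + 2)*(c^2 - 7*c + 12) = (c - 3)^2*(c + 1)*(c + 2)*(c - 4)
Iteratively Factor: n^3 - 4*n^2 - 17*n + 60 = (n - 5)*(n^2 + n - 12) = (n - 5)*(n + 4)*(n - 3)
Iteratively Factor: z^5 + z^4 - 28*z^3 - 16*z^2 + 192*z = (z)*(z^4 + z^3 - 28*z^2 - 16*z + 192) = z*(z - 4)*(z^3 + 5*z^2 - 8*z - 48) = z*(z - 4)*(z - 3)*(z^2 + 8*z + 16) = z*(z - 4)*(z - 3)*(z + 4)*(z + 4)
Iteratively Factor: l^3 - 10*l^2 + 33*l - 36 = (l - 3)*(l^2 - 7*l + 12) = (l - 4)*(l - 3)*(l - 3)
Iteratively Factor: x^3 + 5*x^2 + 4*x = (x + 1)*(x^2 + 4*x) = x*(x + 1)*(x + 4)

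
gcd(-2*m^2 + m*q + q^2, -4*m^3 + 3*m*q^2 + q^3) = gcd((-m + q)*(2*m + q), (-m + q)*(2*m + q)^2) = -2*m^2 + m*q + q^2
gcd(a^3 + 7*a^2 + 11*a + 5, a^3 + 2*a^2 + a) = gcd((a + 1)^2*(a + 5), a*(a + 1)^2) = a^2 + 2*a + 1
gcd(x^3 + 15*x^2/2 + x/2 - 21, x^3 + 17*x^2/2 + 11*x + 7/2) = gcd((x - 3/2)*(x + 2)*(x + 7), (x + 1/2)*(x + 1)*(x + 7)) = x + 7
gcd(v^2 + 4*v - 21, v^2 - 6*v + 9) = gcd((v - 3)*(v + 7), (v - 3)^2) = v - 3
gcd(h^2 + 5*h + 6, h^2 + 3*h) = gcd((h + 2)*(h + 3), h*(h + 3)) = h + 3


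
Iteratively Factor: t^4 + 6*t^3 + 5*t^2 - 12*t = (t)*(t^3 + 6*t^2 + 5*t - 12) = t*(t - 1)*(t^2 + 7*t + 12) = t*(t - 1)*(t + 4)*(t + 3)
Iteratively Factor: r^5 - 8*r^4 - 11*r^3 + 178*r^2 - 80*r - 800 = (r - 4)*(r^4 - 4*r^3 - 27*r^2 + 70*r + 200) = (r - 5)*(r - 4)*(r^3 + r^2 - 22*r - 40) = (r - 5)*(r - 4)*(r + 2)*(r^2 - r - 20) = (r - 5)^2*(r - 4)*(r + 2)*(r + 4)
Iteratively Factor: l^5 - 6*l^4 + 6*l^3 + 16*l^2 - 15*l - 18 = (l - 2)*(l^4 - 4*l^3 - 2*l^2 + 12*l + 9) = (l - 2)*(l + 1)*(l^3 - 5*l^2 + 3*l + 9) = (l - 2)*(l + 1)^2*(l^2 - 6*l + 9) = (l - 3)*(l - 2)*(l + 1)^2*(l - 3)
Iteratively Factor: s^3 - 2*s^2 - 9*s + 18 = (s - 2)*(s^2 - 9) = (s - 3)*(s - 2)*(s + 3)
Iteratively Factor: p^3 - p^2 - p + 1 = (p - 1)*(p^2 - 1) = (p - 1)^2*(p + 1)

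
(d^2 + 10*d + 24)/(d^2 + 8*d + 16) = (d + 6)/(d + 4)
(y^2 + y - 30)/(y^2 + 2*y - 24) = (y - 5)/(y - 4)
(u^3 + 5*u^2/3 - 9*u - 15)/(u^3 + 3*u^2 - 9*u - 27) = (u + 5/3)/(u + 3)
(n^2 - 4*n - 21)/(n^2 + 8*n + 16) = (n^2 - 4*n - 21)/(n^2 + 8*n + 16)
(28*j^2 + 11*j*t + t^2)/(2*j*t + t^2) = (28*j^2 + 11*j*t + t^2)/(t*(2*j + t))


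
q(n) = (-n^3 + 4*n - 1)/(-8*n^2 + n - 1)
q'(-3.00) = 0.18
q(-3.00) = -0.18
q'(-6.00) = 0.14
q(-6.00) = -0.65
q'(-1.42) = 0.37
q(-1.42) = 0.21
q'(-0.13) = -0.20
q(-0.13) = 1.20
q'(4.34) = 0.15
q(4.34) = 0.44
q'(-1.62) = 0.32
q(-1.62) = 0.14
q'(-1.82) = 0.28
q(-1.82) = 0.08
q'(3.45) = 0.16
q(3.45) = 0.30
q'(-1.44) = 0.37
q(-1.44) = 0.20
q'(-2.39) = 0.22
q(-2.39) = -0.06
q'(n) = (4 - 3*n^2)/(-8*n^2 + n - 1) + (16*n - 1)*(-n^3 + 4*n - 1)/(-8*n^2 + n - 1)^2 = (-(16*n - 1)*(n^3 - 4*n + 1) + (3*n^2 - 4)*(8*n^2 - n + 1))/(8*n^2 - n + 1)^2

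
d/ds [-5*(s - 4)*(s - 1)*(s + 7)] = -15*s^2 - 20*s + 155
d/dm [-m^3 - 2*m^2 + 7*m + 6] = -3*m^2 - 4*m + 7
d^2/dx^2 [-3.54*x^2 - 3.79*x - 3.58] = -7.08000000000000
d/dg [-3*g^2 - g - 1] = -6*g - 1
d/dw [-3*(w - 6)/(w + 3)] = -27/(w + 3)^2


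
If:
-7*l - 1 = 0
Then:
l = -1/7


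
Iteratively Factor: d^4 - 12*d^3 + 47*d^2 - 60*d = (d - 5)*(d^3 - 7*d^2 + 12*d) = (d - 5)*(d - 4)*(d^2 - 3*d) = d*(d - 5)*(d - 4)*(d - 3)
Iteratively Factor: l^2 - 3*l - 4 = (l - 4)*(l + 1)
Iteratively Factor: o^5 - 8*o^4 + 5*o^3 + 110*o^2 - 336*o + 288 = (o + 4)*(o^4 - 12*o^3 + 53*o^2 - 102*o + 72) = (o - 4)*(o + 4)*(o^3 - 8*o^2 + 21*o - 18) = (o - 4)*(o - 2)*(o + 4)*(o^2 - 6*o + 9) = (o - 4)*(o - 3)*(o - 2)*(o + 4)*(o - 3)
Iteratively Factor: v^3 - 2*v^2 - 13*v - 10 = (v + 1)*(v^2 - 3*v - 10) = (v - 5)*(v + 1)*(v + 2)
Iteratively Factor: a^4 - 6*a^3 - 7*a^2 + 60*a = (a + 3)*(a^3 - 9*a^2 + 20*a) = a*(a + 3)*(a^2 - 9*a + 20) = a*(a - 5)*(a + 3)*(a - 4)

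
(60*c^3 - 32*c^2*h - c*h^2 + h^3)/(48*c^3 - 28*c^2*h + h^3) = (5*c - h)/(4*c - h)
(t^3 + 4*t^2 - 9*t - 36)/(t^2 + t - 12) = t + 3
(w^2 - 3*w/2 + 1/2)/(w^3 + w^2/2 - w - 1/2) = (2*w - 1)/(2*w^2 + 3*w + 1)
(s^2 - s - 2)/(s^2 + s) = (s - 2)/s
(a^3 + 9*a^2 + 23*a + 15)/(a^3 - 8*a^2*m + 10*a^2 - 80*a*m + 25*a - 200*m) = (a^2 + 4*a + 3)/(a^2 - 8*a*m + 5*a - 40*m)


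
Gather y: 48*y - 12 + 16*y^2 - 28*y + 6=16*y^2 + 20*y - 6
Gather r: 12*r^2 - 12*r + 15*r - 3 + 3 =12*r^2 + 3*r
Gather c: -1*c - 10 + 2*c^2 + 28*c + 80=2*c^2 + 27*c + 70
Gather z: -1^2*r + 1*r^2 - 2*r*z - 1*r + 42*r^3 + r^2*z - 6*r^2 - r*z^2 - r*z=42*r^3 - 5*r^2 - r*z^2 - 2*r + z*(r^2 - 3*r)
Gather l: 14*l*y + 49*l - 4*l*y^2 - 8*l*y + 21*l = l*(-4*y^2 + 6*y + 70)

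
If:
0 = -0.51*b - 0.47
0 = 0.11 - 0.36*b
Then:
No Solution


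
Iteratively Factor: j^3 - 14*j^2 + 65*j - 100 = (j - 4)*(j^2 - 10*j + 25) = (j - 5)*(j - 4)*(j - 5)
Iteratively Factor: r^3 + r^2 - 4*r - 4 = (r + 1)*(r^2 - 4) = (r + 1)*(r + 2)*(r - 2)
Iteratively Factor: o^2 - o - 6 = (o + 2)*(o - 3)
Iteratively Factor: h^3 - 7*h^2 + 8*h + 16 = (h - 4)*(h^2 - 3*h - 4) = (h - 4)^2*(h + 1)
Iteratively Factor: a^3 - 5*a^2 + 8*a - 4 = (a - 1)*(a^2 - 4*a + 4) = (a - 2)*(a - 1)*(a - 2)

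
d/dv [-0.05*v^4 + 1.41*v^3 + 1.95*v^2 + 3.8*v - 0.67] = -0.2*v^3 + 4.23*v^2 + 3.9*v + 3.8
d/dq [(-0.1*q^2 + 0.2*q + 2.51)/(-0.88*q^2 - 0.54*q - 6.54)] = (0.23*q^2 + 5.7256*q + 0.0473999999999999)/(0.7744*q^4 + 0.9504*q^3 + 11.802*q^2 + 7.0632*q + 42.7716)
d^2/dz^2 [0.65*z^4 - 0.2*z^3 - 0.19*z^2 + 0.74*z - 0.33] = 7.8*z^2 - 1.2*z - 0.38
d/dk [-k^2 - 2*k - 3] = -2*k - 2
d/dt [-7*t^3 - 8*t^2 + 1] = t*(-21*t - 16)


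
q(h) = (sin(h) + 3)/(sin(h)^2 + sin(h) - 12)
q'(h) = (-2*sin(h)*cos(h) - cos(h))*(sin(h) + 3)/(sin(h)^2 + sin(h) - 12)^2 + cos(h)/(sin(h)^2 + sin(h) - 12) = (-6*sin(h) + cos(h)^2 - 16)*cos(h)/(sin(h)^2 + sin(h) - 12)^2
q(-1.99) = -0.17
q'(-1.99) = 0.03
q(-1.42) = -0.17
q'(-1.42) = -0.01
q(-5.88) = -0.30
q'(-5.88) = -0.12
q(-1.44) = -0.17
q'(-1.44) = -0.01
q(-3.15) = -0.25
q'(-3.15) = 0.10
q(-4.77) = -0.40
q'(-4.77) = -0.01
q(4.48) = -0.17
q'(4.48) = 0.02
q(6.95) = -0.33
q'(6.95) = -0.12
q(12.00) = -0.20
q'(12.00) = -0.07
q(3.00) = -0.27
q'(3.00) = 0.11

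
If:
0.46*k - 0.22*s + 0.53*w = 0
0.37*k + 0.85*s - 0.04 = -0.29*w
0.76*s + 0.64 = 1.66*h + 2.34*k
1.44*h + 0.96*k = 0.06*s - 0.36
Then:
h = -0.80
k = 0.82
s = -0.06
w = -0.74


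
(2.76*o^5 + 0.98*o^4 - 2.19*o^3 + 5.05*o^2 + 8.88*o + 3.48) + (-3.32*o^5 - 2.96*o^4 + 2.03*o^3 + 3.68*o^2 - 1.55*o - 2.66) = -0.56*o^5 - 1.98*o^4 - 0.16*o^3 + 8.73*o^2 + 7.33*o + 0.82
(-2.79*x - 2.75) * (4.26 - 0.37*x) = 1.0323*x^2 - 10.8679*x - 11.715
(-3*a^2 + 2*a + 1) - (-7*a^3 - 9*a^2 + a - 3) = 7*a^3 + 6*a^2 + a + 4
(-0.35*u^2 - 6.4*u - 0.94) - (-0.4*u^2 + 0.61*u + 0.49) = 0.05*u^2 - 7.01*u - 1.43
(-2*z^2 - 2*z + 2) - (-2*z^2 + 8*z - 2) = 4 - 10*z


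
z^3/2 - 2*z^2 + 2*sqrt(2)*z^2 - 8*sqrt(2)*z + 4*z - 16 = (z/2 + sqrt(2))*(z - 4)*(z + 2*sqrt(2))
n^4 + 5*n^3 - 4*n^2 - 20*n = n*(n - 2)*(n + 2)*(n + 5)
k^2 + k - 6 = (k - 2)*(k + 3)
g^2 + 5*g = g*(g + 5)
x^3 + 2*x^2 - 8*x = x*(x - 2)*(x + 4)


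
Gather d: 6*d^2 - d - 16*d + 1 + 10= 6*d^2 - 17*d + 11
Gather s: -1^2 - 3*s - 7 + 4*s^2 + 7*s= 4*s^2 + 4*s - 8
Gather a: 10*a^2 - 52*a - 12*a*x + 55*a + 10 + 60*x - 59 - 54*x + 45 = 10*a^2 + a*(3 - 12*x) + 6*x - 4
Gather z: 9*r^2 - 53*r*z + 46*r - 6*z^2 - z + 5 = 9*r^2 + 46*r - 6*z^2 + z*(-53*r - 1) + 5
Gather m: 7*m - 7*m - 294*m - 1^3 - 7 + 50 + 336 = 378 - 294*m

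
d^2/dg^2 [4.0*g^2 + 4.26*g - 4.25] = 8.00000000000000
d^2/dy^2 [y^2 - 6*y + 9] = 2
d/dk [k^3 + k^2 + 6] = k*(3*k + 2)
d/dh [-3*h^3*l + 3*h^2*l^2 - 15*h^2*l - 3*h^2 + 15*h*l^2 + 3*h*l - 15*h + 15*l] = -9*h^2*l + 6*h*l^2 - 30*h*l - 6*h + 15*l^2 + 3*l - 15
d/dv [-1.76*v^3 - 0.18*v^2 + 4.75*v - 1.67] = -5.28*v^2 - 0.36*v + 4.75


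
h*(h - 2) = h^2 - 2*h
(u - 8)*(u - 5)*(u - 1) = u^3 - 14*u^2 + 53*u - 40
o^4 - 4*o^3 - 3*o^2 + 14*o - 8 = (o - 4)*(o - 1)^2*(o + 2)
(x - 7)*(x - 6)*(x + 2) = x^3 - 11*x^2 + 16*x + 84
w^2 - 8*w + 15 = (w - 5)*(w - 3)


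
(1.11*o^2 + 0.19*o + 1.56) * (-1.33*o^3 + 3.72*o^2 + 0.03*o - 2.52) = -1.4763*o^5 + 3.8765*o^4 - 1.3347*o^3 + 3.0117*o^2 - 0.432*o - 3.9312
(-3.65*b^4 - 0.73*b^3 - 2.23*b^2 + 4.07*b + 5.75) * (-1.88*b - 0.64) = 6.862*b^5 + 3.7084*b^4 + 4.6596*b^3 - 6.2244*b^2 - 13.4148*b - 3.68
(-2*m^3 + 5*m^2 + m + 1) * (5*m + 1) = -10*m^4 + 23*m^3 + 10*m^2 + 6*m + 1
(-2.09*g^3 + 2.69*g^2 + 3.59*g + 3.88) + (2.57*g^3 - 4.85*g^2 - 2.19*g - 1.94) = 0.48*g^3 - 2.16*g^2 + 1.4*g + 1.94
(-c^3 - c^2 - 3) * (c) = -c^4 - c^3 - 3*c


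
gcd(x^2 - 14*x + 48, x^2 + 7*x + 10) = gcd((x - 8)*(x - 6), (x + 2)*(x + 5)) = 1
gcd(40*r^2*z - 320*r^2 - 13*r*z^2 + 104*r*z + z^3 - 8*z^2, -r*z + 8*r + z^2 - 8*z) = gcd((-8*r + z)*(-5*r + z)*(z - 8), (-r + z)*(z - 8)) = z - 8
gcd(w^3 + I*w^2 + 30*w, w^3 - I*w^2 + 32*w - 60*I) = w^2 + I*w + 30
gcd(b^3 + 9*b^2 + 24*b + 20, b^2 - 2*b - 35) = b + 5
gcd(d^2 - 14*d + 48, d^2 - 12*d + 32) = d - 8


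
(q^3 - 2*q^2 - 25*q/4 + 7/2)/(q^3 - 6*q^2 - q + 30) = (q^2 - 4*q + 7/4)/(q^2 - 8*q + 15)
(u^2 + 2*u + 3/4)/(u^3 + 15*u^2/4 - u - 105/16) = 4*(2*u + 1)/(8*u^2 + 18*u - 35)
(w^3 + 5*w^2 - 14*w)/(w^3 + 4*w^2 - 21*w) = (w - 2)/(w - 3)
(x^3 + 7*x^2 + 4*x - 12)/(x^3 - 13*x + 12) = (x^2 + 8*x + 12)/(x^2 + x - 12)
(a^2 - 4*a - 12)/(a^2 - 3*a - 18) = (a + 2)/(a + 3)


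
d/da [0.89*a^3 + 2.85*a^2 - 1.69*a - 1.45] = 2.67*a^2 + 5.7*a - 1.69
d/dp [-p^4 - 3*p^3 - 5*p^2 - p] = -4*p^3 - 9*p^2 - 10*p - 1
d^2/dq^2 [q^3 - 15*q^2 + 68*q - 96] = 6*q - 30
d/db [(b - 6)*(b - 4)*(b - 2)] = 3*b^2 - 24*b + 44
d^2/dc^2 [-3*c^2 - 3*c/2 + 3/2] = -6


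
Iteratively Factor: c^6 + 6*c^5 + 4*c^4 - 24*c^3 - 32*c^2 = (c + 2)*(c^5 + 4*c^4 - 4*c^3 - 16*c^2) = c*(c + 2)*(c^4 + 4*c^3 - 4*c^2 - 16*c) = c^2*(c + 2)*(c^3 + 4*c^2 - 4*c - 16) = c^2*(c + 2)^2*(c^2 + 2*c - 8) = c^2*(c - 2)*(c + 2)^2*(c + 4)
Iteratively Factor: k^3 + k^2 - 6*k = (k - 2)*(k^2 + 3*k) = k*(k - 2)*(k + 3)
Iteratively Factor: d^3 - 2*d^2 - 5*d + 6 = (d - 3)*(d^2 + d - 2) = (d - 3)*(d + 2)*(d - 1)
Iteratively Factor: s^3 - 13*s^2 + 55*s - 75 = (s - 3)*(s^2 - 10*s + 25) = (s - 5)*(s - 3)*(s - 5)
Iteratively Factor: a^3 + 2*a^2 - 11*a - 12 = (a - 3)*(a^2 + 5*a + 4) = (a - 3)*(a + 4)*(a + 1)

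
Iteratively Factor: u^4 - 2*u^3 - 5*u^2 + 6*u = (u)*(u^3 - 2*u^2 - 5*u + 6) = u*(u - 1)*(u^2 - u - 6) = u*(u - 3)*(u - 1)*(u + 2)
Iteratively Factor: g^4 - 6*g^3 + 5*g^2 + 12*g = (g)*(g^3 - 6*g^2 + 5*g + 12) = g*(g + 1)*(g^2 - 7*g + 12) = g*(g - 3)*(g + 1)*(g - 4)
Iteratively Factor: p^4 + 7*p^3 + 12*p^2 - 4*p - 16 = (p + 2)*(p^3 + 5*p^2 + 2*p - 8) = (p + 2)^2*(p^2 + 3*p - 4) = (p + 2)^2*(p + 4)*(p - 1)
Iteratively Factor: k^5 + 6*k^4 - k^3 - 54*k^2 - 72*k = (k)*(k^4 + 6*k^3 - k^2 - 54*k - 72) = k*(k + 3)*(k^3 + 3*k^2 - 10*k - 24) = k*(k + 2)*(k + 3)*(k^2 + k - 12) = k*(k - 3)*(k + 2)*(k + 3)*(k + 4)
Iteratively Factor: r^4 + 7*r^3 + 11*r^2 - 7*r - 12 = (r + 1)*(r^3 + 6*r^2 + 5*r - 12) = (r - 1)*(r + 1)*(r^2 + 7*r + 12) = (r - 1)*(r + 1)*(r + 3)*(r + 4)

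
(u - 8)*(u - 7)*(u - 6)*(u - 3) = u^4 - 24*u^3 + 209*u^2 - 774*u + 1008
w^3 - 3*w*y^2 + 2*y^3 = (w - y)^2*(w + 2*y)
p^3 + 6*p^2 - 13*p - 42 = (p - 3)*(p + 2)*(p + 7)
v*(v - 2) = v^2 - 2*v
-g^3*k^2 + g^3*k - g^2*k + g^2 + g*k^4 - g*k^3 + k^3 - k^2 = (-g + k)*(g + k)*(k - 1)*(g*k + 1)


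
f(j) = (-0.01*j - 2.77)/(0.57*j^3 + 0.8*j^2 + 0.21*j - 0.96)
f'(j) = (-0.01*j - 2.77)*(-1.71*j^2 - 1.6*j - 0.21)/(0.57*j^3 + 0.8*j^2 + 0.21*j - 0.96)^2 - 0.01/(0.57*j^3 + 0.8*j^2 + 0.21*j - 0.96) = (0.0114*j^3 + 4.7447*j^2 + 4.432*j + 0.5913)/(0.3249*j^6 + 0.912*j^5 + 0.8794*j^4 - 0.7584*j^3 - 1.4919*j^2 - 0.4032*j + 0.9216)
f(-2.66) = 0.42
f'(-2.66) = 0.51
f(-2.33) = 0.64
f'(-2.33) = 0.85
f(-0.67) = 3.03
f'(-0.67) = -0.30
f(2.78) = -0.15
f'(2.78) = 0.15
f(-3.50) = 0.17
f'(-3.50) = 0.16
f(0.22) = 3.19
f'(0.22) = 2.38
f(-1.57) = 1.81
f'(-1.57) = 2.28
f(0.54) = 5.30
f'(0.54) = 15.94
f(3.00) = -0.13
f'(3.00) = 0.11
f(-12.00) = 0.00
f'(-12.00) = 0.00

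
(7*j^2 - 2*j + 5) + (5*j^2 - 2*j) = 12*j^2 - 4*j + 5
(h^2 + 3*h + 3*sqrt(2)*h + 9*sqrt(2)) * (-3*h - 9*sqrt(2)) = -3*h^3 - 18*sqrt(2)*h^2 - 9*h^2 - 54*sqrt(2)*h - 54*h - 162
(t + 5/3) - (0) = t + 5/3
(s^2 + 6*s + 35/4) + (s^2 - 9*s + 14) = 2*s^2 - 3*s + 91/4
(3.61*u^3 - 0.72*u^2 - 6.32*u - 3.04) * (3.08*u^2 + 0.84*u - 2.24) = 11.1188*u^5 + 0.8148*u^4 - 28.1568*u^3 - 13.0592*u^2 + 11.6032*u + 6.8096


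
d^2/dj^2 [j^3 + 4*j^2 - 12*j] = 6*j + 8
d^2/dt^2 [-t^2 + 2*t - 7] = -2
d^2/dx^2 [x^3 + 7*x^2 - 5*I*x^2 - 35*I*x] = 6*x + 14 - 10*I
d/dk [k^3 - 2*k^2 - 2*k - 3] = 3*k^2 - 4*k - 2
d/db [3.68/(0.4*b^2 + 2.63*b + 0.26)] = (-2.944*b - 9.6784)/(0.4*b^2 + 2.63*b + 0.26)^2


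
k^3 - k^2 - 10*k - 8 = (k - 4)*(k + 1)*(k + 2)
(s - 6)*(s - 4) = s^2 - 10*s + 24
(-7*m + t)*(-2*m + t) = 14*m^2 - 9*m*t + t^2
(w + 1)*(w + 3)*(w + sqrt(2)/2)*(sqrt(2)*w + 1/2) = sqrt(2)*w^4 + 3*w^3/2 + 4*sqrt(2)*w^3 + 13*sqrt(2)*w^2/4 + 6*w^2 + sqrt(2)*w + 9*w/2 + 3*sqrt(2)/4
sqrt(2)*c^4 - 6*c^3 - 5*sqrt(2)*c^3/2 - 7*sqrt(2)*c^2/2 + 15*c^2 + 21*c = c*(c - 7/2)*(c - 3*sqrt(2))*(sqrt(2)*c + sqrt(2))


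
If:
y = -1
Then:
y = -1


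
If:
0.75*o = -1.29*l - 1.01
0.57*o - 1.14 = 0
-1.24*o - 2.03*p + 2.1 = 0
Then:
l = -1.95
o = 2.00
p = -0.19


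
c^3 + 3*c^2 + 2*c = c*(c + 1)*(c + 2)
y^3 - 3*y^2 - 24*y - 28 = (y - 7)*(y + 2)^2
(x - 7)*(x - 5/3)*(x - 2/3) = x^3 - 28*x^2/3 + 157*x/9 - 70/9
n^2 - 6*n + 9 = (n - 3)^2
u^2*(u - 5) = u^3 - 5*u^2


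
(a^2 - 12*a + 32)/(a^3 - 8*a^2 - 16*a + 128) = 1/(a + 4)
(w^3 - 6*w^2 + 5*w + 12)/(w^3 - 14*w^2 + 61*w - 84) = (w + 1)/(w - 7)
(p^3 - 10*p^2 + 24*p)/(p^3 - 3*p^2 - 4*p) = (p - 6)/(p + 1)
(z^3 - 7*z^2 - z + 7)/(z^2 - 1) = z - 7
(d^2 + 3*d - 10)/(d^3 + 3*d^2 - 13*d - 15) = (d - 2)/(d^2 - 2*d - 3)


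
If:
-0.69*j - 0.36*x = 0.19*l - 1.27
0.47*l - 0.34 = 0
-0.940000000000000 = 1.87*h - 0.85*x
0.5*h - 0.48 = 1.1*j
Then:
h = 0.94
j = -0.01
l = 0.72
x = 3.17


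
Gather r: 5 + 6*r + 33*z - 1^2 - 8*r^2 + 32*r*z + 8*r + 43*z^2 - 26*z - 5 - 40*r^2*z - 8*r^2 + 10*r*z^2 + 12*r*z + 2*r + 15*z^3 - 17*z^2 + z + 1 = r^2*(-40*z - 16) + r*(10*z^2 + 44*z + 16) + 15*z^3 + 26*z^2 + 8*z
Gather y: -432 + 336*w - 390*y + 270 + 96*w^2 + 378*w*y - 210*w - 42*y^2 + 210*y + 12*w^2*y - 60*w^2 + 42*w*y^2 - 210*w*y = 36*w^2 + 126*w + y^2*(42*w - 42) + y*(12*w^2 + 168*w - 180) - 162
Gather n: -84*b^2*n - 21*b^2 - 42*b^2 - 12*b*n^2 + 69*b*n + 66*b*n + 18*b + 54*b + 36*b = -63*b^2 - 12*b*n^2 + 108*b + n*(-84*b^2 + 135*b)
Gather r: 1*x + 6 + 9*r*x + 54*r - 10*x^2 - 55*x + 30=r*(9*x + 54) - 10*x^2 - 54*x + 36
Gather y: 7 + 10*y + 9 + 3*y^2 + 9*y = 3*y^2 + 19*y + 16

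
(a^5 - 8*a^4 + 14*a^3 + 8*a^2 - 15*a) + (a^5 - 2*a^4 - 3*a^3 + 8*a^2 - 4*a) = 2*a^5 - 10*a^4 + 11*a^3 + 16*a^2 - 19*a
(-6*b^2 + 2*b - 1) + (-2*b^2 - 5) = -8*b^2 + 2*b - 6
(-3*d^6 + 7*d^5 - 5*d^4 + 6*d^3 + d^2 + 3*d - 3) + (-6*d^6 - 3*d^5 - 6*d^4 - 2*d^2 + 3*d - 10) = -9*d^6 + 4*d^5 - 11*d^4 + 6*d^3 - d^2 + 6*d - 13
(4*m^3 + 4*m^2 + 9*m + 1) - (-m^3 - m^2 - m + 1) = 5*m^3 + 5*m^2 + 10*m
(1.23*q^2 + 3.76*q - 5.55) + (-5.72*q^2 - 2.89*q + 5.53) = -4.49*q^2 + 0.87*q - 0.0199999999999996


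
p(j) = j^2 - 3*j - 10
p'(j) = 2*j - 3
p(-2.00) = 0.00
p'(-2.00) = -7.00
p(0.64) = -11.51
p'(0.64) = -1.72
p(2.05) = -11.95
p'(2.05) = 1.10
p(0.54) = -11.33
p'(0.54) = -1.92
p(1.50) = -12.25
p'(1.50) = 0.00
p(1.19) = -12.15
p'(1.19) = -0.62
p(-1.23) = -4.80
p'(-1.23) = -5.46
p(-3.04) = 8.36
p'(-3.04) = -9.08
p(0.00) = -10.00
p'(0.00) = -3.00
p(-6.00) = 44.00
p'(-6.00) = -15.00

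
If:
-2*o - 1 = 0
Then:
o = -1/2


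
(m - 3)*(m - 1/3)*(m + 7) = m^3 + 11*m^2/3 - 67*m/3 + 7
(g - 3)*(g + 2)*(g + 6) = g^3 + 5*g^2 - 12*g - 36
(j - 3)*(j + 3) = j^2 - 9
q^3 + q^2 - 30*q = q*(q - 5)*(q + 6)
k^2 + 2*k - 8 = (k - 2)*(k + 4)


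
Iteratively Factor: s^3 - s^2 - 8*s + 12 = (s + 3)*(s^2 - 4*s + 4) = (s - 2)*(s + 3)*(s - 2)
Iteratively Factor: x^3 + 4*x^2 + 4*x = (x)*(x^2 + 4*x + 4) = x*(x + 2)*(x + 2)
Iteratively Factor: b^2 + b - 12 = (b + 4)*(b - 3)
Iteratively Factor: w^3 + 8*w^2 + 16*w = (w + 4)*(w^2 + 4*w) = (w + 4)^2*(w)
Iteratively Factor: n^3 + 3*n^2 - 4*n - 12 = (n + 2)*(n^2 + n - 6) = (n - 2)*(n + 2)*(n + 3)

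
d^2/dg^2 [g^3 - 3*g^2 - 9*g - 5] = 6*g - 6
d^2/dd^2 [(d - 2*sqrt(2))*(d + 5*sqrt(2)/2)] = 2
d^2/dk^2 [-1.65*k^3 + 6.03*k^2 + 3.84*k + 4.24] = 12.06 - 9.9*k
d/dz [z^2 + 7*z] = 2*z + 7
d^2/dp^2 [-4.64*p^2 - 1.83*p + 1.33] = -9.28000000000000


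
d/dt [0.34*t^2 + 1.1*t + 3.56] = 0.68*t + 1.1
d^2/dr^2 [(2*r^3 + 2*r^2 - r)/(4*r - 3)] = 4*(16*r^3 - 36*r^2 + 27*r + 3)/(64*r^3 - 144*r^2 + 108*r - 27)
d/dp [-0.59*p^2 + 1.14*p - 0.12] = 1.14 - 1.18*p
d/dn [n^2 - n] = 2*n - 1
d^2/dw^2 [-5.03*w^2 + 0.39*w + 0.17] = -10.0600000000000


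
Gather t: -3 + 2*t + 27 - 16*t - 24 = -14*t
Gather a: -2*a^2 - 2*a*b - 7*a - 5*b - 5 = -2*a^2 + a*(-2*b - 7) - 5*b - 5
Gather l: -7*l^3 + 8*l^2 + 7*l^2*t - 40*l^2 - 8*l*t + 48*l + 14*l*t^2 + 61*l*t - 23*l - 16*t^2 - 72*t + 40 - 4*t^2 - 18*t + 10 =-7*l^3 + l^2*(7*t - 32) + l*(14*t^2 + 53*t + 25) - 20*t^2 - 90*t + 50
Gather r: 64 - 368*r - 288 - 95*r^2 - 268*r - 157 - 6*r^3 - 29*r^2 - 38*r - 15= -6*r^3 - 124*r^2 - 674*r - 396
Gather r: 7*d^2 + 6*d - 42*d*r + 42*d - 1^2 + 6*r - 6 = 7*d^2 + 48*d + r*(6 - 42*d) - 7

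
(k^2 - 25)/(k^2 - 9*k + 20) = (k + 5)/(k - 4)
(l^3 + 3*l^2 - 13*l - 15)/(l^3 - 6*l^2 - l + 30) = (l^2 + 6*l + 5)/(l^2 - 3*l - 10)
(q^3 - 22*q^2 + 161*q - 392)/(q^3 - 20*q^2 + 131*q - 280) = (q - 7)/(q - 5)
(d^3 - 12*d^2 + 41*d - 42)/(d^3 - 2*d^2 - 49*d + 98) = (d - 3)/(d + 7)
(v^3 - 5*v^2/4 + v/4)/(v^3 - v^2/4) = (v - 1)/v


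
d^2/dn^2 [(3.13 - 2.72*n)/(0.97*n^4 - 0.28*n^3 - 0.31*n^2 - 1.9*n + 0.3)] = (-30.710976*n^7 + 70.720372*n^6 - 21.875304*n^5 - 45.49107*n^4 - 0.525720000000007*n^3 - 1.876002*n^2 + 11.12118*n + 20.07998)/(0.912673*n^12 - 0.790356*n^11 - 0.646893*n^10 - 4.879906*n^9 + 4.149789*n^8 + 2.411496*n^7 + 9.015089*n^6 - 6.74133*n^5 - 2.05131*n^4 - 5.8744*n^3 + 3.1653*n^2 - 0.513*n + 0.027)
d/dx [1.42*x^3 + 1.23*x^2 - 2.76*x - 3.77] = 4.26*x^2 + 2.46*x - 2.76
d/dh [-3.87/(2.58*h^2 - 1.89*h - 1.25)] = (19.9692*h - 7.3143)/(-2.58*h^2 + 1.89*h + 1.25)^2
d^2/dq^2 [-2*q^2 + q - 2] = -4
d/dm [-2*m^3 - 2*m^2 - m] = -6*m^2 - 4*m - 1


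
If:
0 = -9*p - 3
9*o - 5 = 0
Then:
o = 5/9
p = -1/3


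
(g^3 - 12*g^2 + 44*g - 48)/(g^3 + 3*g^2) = (g^3 - 12*g^2 + 44*g - 48)/(g^2*(g + 3))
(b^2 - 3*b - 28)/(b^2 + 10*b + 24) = (b - 7)/(b + 6)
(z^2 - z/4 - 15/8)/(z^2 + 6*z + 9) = (z^2 - z/4 - 15/8)/(z^2 + 6*z + 9)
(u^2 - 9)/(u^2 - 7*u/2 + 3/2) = 2*(u + 3)/(2*u - 1)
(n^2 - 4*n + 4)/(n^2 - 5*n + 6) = (n - 2)/(n - 3)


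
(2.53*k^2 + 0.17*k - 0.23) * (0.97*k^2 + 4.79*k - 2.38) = 2.4541*k^4 + 12.2836*k^3 - 5.4302*k^2 - 1.5063*k + 0.5474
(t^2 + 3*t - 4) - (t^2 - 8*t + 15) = 11*t - 19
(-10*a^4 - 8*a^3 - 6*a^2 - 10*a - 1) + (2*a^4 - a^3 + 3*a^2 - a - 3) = -8*a^4 - 9*a^3 - 3*a^2 - 11*a - 4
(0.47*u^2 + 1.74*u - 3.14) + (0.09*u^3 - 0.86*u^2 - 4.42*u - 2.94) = 0.09*u^3 - 0.39*u^2 - 2.68*u - 6.08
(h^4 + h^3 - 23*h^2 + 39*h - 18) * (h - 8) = h^5 - 7*h^4 - 31*h^3 + 223*h^2 - 330*h + 144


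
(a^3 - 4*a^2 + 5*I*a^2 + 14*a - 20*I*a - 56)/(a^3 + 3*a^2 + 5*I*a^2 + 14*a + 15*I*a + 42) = (a - 4)/(a + 3)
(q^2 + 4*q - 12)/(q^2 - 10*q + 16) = (q + 6)/(q - 8)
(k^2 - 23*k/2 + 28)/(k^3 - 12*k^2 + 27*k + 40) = (k - 7/2)/(k^2 - 4*k - 5)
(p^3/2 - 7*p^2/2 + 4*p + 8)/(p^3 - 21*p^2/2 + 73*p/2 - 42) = (p^2 - 3*p - 4)/(2*p^2 - 13*p + 21)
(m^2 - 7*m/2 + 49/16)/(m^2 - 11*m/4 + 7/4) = (m - 7/4)/(m - 1)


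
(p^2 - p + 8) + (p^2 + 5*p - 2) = 2*p^2 + 4*p + 6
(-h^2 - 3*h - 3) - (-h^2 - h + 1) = -2*h - 4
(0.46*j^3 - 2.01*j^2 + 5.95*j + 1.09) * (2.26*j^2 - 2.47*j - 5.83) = 1.0396*j^5 - 5.6788*j^4 + 15.7299*j^3 - 0.514800000000003*j^2 - 37.3808*j - 6.3547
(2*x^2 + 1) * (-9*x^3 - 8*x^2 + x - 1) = -18*x^5 - 16*x^4 - 7*x^3 - 10*x^2 + x - 1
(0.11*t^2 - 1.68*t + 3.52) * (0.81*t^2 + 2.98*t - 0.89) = 0.0891*t^4 - 1.033*t^3 - 2.2531*t^2 + 11.9848*t - 3.1328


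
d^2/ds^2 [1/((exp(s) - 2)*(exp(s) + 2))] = 4*(exp(2*s) + 4)*exp(2*s)/(exp(6*s) - 12*exp(4*s) + 48*exp(2*s) - 64)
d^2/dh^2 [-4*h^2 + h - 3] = -8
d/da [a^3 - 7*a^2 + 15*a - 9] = 3*a^2 - 14*a + 15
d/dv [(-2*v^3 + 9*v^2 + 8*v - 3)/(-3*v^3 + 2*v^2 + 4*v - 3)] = (23*v^4 + 32*v^3 + 11*v^2 - 42*v - 12)/(9*v^6 - 12*v^5 - 20*v^4 + 34*v^3 + 4*v^2 - 24*v + 9)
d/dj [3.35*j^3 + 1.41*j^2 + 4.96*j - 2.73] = 10.05*j^2 + 2.82*j + 4.96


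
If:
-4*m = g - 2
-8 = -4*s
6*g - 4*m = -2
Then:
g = 0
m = 1/2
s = 2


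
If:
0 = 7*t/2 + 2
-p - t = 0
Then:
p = 4/7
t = -4/7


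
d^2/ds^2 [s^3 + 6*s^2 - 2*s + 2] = 6*s + 12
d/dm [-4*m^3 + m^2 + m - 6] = -12*m^2 + 2*m + 1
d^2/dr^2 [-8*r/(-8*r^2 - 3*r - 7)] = 16*(r*(16*r + 3)^2 - 3*(8*r + 1)*(8*r^2 + 3*r + 7))/(8*r^2 + 3*r + 7)^3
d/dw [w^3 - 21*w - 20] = 3*w^2 - 21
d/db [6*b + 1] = 6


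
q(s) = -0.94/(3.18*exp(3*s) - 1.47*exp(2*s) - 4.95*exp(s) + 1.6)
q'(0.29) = 4032.83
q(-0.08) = 0.55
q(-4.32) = -0.61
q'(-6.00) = 0.00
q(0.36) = -1.11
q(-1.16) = -537.51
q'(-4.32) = -0.03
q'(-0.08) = 0.14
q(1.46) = -0.00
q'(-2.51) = -0.28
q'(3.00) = 0.00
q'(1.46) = 0.02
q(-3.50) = -0.65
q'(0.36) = 19.50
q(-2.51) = -0.79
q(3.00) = 0.00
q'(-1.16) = -475417.52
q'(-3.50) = -0.07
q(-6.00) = -0.59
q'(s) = -0.94*(-9.54*exp(3*s) + 2.94*exp(2*s) + 4.95*exp(s))/(3.18*exp(3*s) - 1.47*exp(2*s) - 4.95*exp(s) + 1.6)^2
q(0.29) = 18.64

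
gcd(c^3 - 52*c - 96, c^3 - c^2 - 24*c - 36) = c + 2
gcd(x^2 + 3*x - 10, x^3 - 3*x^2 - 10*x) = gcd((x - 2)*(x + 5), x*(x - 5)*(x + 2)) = 1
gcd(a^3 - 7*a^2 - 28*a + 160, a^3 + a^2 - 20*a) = a^2 + a - 20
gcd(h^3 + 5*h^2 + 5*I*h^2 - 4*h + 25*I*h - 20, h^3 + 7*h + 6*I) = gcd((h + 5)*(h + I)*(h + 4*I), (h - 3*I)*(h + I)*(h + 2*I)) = h + I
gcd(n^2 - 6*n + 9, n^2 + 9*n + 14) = 1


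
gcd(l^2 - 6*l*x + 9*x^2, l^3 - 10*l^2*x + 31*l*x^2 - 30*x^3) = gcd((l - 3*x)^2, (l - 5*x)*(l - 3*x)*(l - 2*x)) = -l + 3*x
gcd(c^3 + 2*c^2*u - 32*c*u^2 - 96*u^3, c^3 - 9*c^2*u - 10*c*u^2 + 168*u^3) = -c^2 + 2*c*u + 24*u^2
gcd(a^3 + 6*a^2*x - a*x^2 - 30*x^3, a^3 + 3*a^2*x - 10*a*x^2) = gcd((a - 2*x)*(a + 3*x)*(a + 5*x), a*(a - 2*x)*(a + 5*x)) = -a^2 - 3*a*x + 10*x^2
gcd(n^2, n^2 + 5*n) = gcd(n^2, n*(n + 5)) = n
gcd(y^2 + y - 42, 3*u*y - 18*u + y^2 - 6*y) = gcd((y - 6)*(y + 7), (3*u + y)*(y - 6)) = y - 6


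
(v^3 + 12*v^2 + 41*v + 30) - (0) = v^3 + 12*v^2 + 41*v + 30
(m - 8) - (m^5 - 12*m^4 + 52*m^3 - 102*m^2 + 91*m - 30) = -m^5 + 12*m^4 - 52*m^3 + 102*m^2 - 90*m + 22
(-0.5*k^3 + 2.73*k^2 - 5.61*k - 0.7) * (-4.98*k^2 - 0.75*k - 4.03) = 2.49*k^5 - 13.2204*k^4 + 27.9053*k^3 - 3.3084*k^2 + 23.1333*k + 2.821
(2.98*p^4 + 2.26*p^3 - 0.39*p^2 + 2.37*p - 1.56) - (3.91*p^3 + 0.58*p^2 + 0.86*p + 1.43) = 2.98*p^4 - 1.65*p^3 - 0.97*p^2 + 1.51*p - 2.99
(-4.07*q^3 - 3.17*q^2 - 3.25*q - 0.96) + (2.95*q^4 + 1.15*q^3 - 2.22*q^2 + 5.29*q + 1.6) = 2.95*q^4 - 2.92*q^3 - 5.39*q^2 + 2.04*q + 0.64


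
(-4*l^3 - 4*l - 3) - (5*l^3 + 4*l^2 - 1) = -9*l^3 - 4*l^2 - 4*l - 2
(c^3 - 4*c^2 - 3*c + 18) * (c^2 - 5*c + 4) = c^5 - 9*c^4 + 21*c^3 + 17*c^2 - 102*c + 72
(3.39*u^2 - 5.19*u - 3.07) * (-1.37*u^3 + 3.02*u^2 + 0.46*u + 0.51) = -4.6443*u^5 + 17.3481*u^4 - 9.9085*u^3 - 9.9299*u^2 - 4.0591*u - 1.5657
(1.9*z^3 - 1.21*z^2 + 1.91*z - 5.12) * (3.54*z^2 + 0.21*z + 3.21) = 6.726*z^5 - 3.8844*z^4 + 12.6063*z^3 - 21.6078*z^2 + 5.0559*z - 16.4352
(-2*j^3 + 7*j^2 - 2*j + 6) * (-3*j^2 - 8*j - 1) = 6*j^5 - 5*j^4 - 48*j^3 - 9*j^2 - 46*j - 6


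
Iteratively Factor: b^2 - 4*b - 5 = (b + 1)*(b - 5)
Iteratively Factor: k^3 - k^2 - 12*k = (k + 3)*(k^2 - 4*k) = k*(k + 3)*(k - 4)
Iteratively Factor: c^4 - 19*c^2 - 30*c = (c)*(c^3 - 19*c - 30) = c*(c + 3)*(c^2 - 3*c - 10) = c*(c + 2)*(c + 3)*(c - 5)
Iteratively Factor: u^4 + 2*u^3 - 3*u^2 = (u + 3)*(u^3 - u^2) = (u - 1)*(u + 3)*(u^2) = u*(u - 1)*(u + 3)*(u)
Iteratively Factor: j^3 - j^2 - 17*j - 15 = (j + 3)*(j^2 - 4*j - 5) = (j - 5)*(j + 3)*(j + 1)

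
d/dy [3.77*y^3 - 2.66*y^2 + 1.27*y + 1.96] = 11.31*y^2 - 5.32*y + 1.27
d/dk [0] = 0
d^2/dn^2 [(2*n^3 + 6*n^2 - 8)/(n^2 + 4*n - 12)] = 64*(n^3 - 3*n^2 + 24*n + 20)/(n^6 + 12*n^5 + 12*n^4 - 224*n^3 - 144*n^2 + 1728*n - 1728)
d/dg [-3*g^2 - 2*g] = -6*g - 2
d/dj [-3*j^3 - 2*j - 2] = -9*j^2 - 2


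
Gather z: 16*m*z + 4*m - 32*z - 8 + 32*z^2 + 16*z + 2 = 4*m + 32*z^2 + z*(16*m - 16) - 6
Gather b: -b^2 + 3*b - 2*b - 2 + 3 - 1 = -b^2 + b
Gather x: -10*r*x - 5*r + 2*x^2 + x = -5*r + 2*x^2 + x*(1 - 10*r)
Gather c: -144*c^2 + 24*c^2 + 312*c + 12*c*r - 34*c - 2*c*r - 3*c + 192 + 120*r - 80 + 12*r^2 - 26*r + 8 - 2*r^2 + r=-120*c^2 + c*(10*r + 275) + 10*r^2 + 95*r + 120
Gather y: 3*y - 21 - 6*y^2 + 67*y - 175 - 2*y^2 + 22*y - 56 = -8*y^2 + 92*y - 252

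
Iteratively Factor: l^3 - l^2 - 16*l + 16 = (l - 1)*(l^2 - 16) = (l - 4)*(l - 1)*(l + 4)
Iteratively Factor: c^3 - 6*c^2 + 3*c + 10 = (c - 5)*(c^2 - c - 2) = (c - 5)*(c - 2)*(c + 1)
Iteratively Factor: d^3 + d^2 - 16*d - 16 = (d + 1)*(d^2 - 16) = (d + 1)*(d + 4)*(d - 4)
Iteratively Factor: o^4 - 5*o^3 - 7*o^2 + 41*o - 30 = (o - 2)*(o^3 - 3*o^2 - 13*o + 15) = (o - 2)*(o - 1)*(o^2 - 2*o - 15) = (o - 5)*(o - 2)*(o - 1)*(o + 3)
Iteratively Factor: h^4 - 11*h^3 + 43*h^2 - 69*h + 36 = (h - 3)*(h^3 - 8*h^2 + 19*h - 12) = (h - 4)*(h - 3)*(h^2 - 4*h + 3) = (h - 4)*(h - 3)*(h - 1)*(h - 3)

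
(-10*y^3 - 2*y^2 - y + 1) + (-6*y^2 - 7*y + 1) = -10*y^3 - 8*y^2 - 8*y + 2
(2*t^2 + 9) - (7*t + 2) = 2*t^2 - 7*t + 7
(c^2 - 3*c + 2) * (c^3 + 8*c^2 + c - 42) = c^5 + 5*c^4 - 21*c^3 - 29*c^2 + 128*c - 84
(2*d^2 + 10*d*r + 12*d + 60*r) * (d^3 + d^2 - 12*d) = 2*d^5 + 10*d^4*r + 14*d^4 + 70*d^3*r - 12*d^3 - 60*d^2*r - 144*d^2 - 720*d*r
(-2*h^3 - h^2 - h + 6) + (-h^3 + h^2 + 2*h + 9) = -3*h^3 + h + 15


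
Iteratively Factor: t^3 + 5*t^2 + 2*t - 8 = (t - 1)*(t^2 + 6*t + 8) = (t - 1)*(t + 2)*(t + 4)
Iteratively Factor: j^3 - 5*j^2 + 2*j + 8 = (j + 1)*(j^2 - 6*j + 8) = (j - 4)*(j + 1)*(j - 2)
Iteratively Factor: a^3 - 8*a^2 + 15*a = (a - 5)*(a^2 - 3*a) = (a - 5)*(a - 3)*(a)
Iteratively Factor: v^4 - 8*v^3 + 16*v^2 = (v)*(v^3 - 8*v^2 + 16*v) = v*(v - 4)*(v^2 - 4*v) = v*(v - 4)^2*(v)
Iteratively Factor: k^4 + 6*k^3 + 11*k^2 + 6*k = (k + 2)*(k^3 + 4*k^2 + 3*k) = (k + 2)*(k + 3)*(k^2 + k) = k*(k + 2)*(k + 3)*(k + 1)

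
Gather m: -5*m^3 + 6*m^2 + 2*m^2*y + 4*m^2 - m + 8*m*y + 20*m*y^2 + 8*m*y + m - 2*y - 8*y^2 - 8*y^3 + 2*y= -5*m^3 + m^2*(2*y + 10) + m*(20*y^2 + 16*y) - 8*y^3 - 8*y^2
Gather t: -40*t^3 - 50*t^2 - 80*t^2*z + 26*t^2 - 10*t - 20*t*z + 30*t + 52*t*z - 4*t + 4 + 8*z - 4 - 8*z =-40*t^3 + t^2*(-80*z - 24) + t*(32*z + 16)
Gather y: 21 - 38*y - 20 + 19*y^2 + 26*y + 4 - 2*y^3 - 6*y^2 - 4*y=-2*y^3 + 13*y^2 - 16*y + 5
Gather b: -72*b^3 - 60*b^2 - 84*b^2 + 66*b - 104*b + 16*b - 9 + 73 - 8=-72*b^3 - 144*b^2 - 22*b + 56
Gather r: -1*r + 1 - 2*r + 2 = 3 - 3*r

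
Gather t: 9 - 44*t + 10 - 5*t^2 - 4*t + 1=-5*t^2 - 48*t + 20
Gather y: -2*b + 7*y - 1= -2*b + 7*y - 1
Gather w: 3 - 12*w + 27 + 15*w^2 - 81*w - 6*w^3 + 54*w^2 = -6*w^3 + 69*w^2 - 93*w + 30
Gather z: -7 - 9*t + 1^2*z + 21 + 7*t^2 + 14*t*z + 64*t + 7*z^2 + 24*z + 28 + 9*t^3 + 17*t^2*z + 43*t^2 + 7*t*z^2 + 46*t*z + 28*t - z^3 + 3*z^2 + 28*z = 9*t^3 + 50*t^2 + 83*t - z^3 + z^2*(7*t + 10) + z*(17*t^2 + 60*t + 53) + 42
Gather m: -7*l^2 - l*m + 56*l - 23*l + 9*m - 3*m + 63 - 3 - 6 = -7*l^2 + 33*l + m*(6 - l) + 54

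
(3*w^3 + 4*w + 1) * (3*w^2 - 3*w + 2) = 9*w^5 - 9*w^4 + 18*w^3 - 9*w^2 + 5*w + 2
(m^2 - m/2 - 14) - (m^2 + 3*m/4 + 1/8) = -5*m/4 - 113/8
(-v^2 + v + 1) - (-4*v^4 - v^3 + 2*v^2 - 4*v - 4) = 4*v^4 + v^3 - 3*v^2 + 5*v + 5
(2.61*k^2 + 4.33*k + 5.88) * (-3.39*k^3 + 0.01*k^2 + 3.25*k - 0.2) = -8.8479*k^5 - 14.6526*k^4 - 11.4074*k^3 + 13.6093*k^2 + 18.244*k - 1.176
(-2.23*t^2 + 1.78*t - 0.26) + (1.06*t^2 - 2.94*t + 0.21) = -1.17*t^2 - 1.16*t - 0.05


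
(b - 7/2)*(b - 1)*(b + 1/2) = b^3 - 4*b^2 + 5*b/4 + 7/4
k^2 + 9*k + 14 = (k + 2)*(k + 7)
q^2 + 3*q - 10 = (q - 2)*(q + 5)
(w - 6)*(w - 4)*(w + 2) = w^3 - 8*w^2 + 4*w + 48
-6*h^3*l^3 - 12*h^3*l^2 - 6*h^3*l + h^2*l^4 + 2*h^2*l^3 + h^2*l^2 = l*(-6*h + l)*(h*l + h)^2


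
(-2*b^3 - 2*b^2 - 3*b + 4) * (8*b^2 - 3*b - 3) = -16*b^5 - 10*b^4 - 12*b^3 + 47*b^2 - 3*b - 12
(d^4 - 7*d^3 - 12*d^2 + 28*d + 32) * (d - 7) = d^5 - 14*d^4 + 37*d^3 + 112*d^2 - 164*d - 224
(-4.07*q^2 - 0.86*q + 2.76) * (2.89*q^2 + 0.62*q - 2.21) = -11.7623*q^4 - 5.0088*q^3 + 16.4379*q^2 + 3.6118*q - 6.0996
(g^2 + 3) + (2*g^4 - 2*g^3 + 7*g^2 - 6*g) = 2*g^4 - 2*g^3 + 8*g^2 - 6*g + 3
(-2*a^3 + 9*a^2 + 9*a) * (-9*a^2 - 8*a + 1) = 18*a^5 - 65*a^4 - 155*a^3 - 63*a^2 + 9*a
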